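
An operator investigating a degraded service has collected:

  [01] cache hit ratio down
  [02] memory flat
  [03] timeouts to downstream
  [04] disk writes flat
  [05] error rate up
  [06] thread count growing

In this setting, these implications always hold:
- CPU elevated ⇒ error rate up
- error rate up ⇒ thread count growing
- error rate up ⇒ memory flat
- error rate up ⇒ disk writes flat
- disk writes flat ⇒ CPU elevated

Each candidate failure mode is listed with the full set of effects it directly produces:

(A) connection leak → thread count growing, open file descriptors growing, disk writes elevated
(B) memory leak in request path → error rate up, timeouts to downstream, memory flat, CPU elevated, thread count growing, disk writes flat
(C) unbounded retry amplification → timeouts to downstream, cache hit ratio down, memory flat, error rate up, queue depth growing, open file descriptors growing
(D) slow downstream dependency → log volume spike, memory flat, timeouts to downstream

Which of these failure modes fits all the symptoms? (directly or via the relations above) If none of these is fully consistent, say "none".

C

For each candidate, compare predicted effects to what was observed:
(A) connection leak — fails on cache hit ratio down, memory flat, timeouts to downstream, disk writes flat, error rate up (predicts disk writes elevated, not disk writes flat)
(B) memory leak in request path — cache hit ratio down ✗; memory flat ✓; timeouts to downstream ✓; disk writes flat ✓; error rate up ✓; thread count growing ✓
(C) unbounded retry amplification — accounts for every observation (disk writes flat through error rate up → disk writes flat)
(D) slow downstream dependency — cache hit ratio down ✗; memory flat ✓; timeouts to downstream ✓; disk writes flat ✗; error rate up ✗; thread count growing ✗
(C) is the only candidate with no mismatches.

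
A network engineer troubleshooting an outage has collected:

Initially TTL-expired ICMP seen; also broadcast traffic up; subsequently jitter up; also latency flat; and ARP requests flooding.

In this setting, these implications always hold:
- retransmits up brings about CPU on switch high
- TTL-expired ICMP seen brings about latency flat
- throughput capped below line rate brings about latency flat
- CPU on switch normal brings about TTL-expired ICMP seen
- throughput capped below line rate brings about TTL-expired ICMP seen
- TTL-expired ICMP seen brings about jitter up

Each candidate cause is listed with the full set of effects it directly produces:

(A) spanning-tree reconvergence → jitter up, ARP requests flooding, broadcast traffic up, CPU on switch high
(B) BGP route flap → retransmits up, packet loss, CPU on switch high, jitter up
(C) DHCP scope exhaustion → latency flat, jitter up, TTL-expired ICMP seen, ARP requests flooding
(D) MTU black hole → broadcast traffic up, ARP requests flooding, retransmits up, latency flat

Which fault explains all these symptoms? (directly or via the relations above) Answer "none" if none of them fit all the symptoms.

Checking each candidate against the observations:
(A) spanning-tree reconvergence — does not account for TTL-expired ICMP seen, latency flat
(B) BGP route flap — TTL-expired ICMP seen NO; broadcast traffic up NO; jitter up yes; latency flat NO; ARP requests flooding NO
(C) DHCP scope exhaustion — TTL-expired ICMP seen yes; broadcast traffic up NO; jitter up yes; latency flat yes; ARP requests flooding yes
(D) MTU black hole — does not account for TTL-expired ICMP seen, jitter up
Every candidate fails on at least one observation.

none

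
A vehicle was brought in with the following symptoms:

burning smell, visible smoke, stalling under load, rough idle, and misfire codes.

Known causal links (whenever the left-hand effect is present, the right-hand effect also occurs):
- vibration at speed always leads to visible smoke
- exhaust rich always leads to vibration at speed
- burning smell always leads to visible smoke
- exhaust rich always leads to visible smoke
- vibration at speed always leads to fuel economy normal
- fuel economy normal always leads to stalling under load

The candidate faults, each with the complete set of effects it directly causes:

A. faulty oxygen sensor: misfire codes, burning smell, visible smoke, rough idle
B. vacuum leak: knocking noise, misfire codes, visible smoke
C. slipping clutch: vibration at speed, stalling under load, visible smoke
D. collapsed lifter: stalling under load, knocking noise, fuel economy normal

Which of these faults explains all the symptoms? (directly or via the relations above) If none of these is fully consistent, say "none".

Per-candidate check:
(A) faulty oxygen sensor — burning smell ✓; visible smoke ✓; stalling under load ✗; rough idle ✓; misfire codes ✓
(B) vacuum leak — burning smell ✗; visible smoke ✓; stalling under load ✗; rough idle ✗; misfire codes ✓
(C) slipping clutch — burning smell ✗; visible smoke ✓; stalling under load ✓; rough idle ✗; misfire codes ✗
(D) collapsed lifter — burning smell ✗; visible smoke ✗; stalling under load ✓; rough idle ✗; misfire codes ✗
Every candidate fails on at least one observation.

none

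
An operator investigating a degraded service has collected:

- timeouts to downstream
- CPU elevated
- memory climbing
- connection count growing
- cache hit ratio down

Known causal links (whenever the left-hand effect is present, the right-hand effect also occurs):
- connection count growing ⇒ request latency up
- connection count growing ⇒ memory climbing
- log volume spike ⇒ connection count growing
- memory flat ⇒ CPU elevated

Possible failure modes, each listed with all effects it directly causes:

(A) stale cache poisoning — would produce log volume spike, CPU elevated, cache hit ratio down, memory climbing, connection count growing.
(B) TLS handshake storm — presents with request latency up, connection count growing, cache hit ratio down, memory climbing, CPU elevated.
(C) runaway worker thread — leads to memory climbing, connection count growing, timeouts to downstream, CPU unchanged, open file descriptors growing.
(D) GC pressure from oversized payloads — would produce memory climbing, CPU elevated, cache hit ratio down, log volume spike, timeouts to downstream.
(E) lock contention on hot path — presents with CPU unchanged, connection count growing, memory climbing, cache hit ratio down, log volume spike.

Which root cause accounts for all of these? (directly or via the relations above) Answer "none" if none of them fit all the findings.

D

For each candidate, compare predicted effects to what was observed:
(A) stale cache poisoning — timeouts to downstream NO; CPU elevated yes; memory climbing yes; connection count growing yes; cache hit ratio down yes
(B) TLS handshake storm — timeouts to downstream NO; CPU elevated yes; memory climbing yes; connection count growing yes; cache hit ratio down yes
(C) runaway worker thread — fails on CPU elevated, cache hit ratio down (predicts CPU unchanged, not CPU elevated)
(D) GC pressure from oversized payloads — timeouts to downstream yes; CPU elevated yes; memory climbing yes; connection count growing yes (via log volume spike → connection count growing); cache hit ratio down yes
(E) lock contention on hot path — fails on timeouts to downstream, CPU elevated (predicts CPU unchanged, not CPU elevated)
(D) alone accounts for all the evidence.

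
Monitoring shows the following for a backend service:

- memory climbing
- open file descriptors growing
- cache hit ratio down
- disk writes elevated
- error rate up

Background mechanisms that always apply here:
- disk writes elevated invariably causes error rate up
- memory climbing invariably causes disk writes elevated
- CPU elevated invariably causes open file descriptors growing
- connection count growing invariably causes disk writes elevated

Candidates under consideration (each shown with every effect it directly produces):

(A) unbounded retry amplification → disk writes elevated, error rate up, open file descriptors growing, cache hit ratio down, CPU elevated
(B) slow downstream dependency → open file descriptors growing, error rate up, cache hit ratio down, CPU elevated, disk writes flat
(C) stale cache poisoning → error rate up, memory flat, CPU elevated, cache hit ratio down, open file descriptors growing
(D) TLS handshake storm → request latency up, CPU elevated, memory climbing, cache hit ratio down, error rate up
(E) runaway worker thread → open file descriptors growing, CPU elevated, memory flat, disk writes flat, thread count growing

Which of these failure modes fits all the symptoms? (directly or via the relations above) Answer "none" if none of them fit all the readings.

Testing each hypothesis:
(A) unbounded retry amplification — does not account for memory climbing
(B) slow downstream dependency — memory climbing miss; open file descriptors growing match; cache hit ratio down match; disk writes elevated miss; error rate up match
(C) stale cache poisoning — memory climbing miss; open file descriptors growing match; cache hit ratio down match; disk writes elevated miss; error rate up match
(D) TLS handshake storm — accounts for every observation (open file descriptors growing through CPU elevated → open file descriptors growing)
(E) runaway worker thread — fails on memory climbing, cache hit ratio down, disk writes elevated, error rate up (predicts memory flat, not memory climbing; predicts disk writes flat, not disk writes elevated)
Only (D) is consistent with every observation.

D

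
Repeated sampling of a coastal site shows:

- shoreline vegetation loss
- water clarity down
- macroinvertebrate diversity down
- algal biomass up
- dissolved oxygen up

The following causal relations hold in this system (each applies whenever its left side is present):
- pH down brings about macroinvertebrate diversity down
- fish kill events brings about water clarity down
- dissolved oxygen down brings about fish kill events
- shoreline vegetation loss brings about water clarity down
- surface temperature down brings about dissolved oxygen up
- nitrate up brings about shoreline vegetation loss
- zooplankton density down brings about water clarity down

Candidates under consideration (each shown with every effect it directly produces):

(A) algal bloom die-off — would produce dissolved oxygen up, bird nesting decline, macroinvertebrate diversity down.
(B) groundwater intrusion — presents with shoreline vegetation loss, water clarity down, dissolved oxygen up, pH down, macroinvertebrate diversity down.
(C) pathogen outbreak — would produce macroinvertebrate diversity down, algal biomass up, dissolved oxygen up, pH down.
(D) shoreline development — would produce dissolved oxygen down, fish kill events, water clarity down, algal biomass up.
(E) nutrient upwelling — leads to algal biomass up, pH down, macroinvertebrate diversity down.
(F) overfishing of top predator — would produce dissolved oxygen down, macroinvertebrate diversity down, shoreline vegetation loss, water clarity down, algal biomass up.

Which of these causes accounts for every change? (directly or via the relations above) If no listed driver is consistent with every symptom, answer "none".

For each candidate, compare predicted effects to what was observed:
(A) algal bloom die-off — shoreline vegetation loss NO; water clarity down NO; macroinvertebrate diversity down yes; algal biomass up NO; dissolved oxygen up yes
(B) groundwater intrusion — shoreline vegetation loss yes; water clarity down yes; macroinvertebrate diversity down yes; algal biomass up NO; dissolved oxygen up yes
(C) pathogen outbreak — does not account for shoreline vegetation loss, water clarity down
(D) shoreline development — fails on shoreline vegetation loss, macroinvertebrate diversity down, dissolved oxygen up (predicts dissolved oxygen down, not dissolved oxygen up)
(E) nutrient upwelling — shoreline vegetation loss NO; water clarity down NO; macroinvertebrate diversity down yes; algal biomass up yes; dissolved oxygen up NO
(F) overfishing of top predator — shoreline vegetation loss yes; water clarity down yes; macroinvertebrate diversity down yes; algal biomass up yes; dissolved oxygen up NO
None of the listed candidates fits everything.

none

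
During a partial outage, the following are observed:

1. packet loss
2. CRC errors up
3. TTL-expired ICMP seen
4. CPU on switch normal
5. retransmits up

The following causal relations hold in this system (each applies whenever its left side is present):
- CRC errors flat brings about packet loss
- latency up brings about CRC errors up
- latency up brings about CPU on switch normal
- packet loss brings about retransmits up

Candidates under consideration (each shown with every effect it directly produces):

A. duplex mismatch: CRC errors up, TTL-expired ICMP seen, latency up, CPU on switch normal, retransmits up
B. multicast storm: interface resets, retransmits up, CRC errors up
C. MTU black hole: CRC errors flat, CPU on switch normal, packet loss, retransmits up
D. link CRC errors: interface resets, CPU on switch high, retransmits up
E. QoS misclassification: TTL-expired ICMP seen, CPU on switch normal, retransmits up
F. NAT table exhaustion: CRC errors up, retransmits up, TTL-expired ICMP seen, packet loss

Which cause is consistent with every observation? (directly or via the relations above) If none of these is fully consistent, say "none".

none

For each candidate, compare predicted effects to what was observed:
(A) duplex mismatch — packet loss ✗; CRC errors up ✓; TTL-expired ICMP seen ✓; CPU on switch normal ✓; retransmits up ✓
(B) multicast storm — packet loss ✗; CRC errors up ✓; TTL-expired ICMP seen ✗; CPU on switch normal ✗; retransmits up ✓
(C) MTU black hole — packet loss ✓; CRC errors up ✗; TTL-expired ICMP seen ✗; CPU on switch normal ✓; retransmits up ✓
(D) link CRC errors — fails on packet loss, CRC errors up, TTL-expired ICMP seen, CPU on switch normal (predicts CPU on switch high, not CPU on switch normal)
(E) QoS misclassification — packet loss ✗; CRC errors up ✗; TTL-expired ICMP seen ✓; CPU on switch normal ✓; retransmits up ✓
(F) NAT table exhaustion — does not account for CPU on switch normal
No candidate is consistent with all observations.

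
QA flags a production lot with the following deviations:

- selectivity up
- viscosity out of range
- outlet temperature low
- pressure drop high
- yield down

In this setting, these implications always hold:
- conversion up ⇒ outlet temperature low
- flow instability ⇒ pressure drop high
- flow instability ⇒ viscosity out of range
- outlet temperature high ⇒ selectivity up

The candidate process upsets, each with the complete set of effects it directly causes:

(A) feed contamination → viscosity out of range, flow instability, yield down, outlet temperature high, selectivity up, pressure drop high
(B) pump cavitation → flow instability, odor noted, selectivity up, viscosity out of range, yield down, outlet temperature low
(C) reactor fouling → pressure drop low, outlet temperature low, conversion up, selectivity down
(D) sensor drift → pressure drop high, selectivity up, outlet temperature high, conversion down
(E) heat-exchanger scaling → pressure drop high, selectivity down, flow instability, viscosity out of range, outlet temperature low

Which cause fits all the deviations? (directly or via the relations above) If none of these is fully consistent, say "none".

B

Per-candidate check:
(A) feed contamination — fails on outlet temperature low (predicts outlet temperature high, not outlet temperature low)
(B) pump cavitation — accounts for every observation (pressure drop high through flow instability → pressure drop high)
(C) reactor fouling — selectivity up NO; viscosity out of range NO; outlet temperature low yes; pressure drop high NO; yield down NO
(D) sensor drift — selectivity up yes; viscosity out of range NO; outlet temperature low NO; pressure drop high yes; yield down NO
(E) heat-exchanger scaling — selectivity up NO; viscosity out of range yes; outlet temperature low yes; pressure drop high yes; yield down NO
Only (B) is consistent with every observation.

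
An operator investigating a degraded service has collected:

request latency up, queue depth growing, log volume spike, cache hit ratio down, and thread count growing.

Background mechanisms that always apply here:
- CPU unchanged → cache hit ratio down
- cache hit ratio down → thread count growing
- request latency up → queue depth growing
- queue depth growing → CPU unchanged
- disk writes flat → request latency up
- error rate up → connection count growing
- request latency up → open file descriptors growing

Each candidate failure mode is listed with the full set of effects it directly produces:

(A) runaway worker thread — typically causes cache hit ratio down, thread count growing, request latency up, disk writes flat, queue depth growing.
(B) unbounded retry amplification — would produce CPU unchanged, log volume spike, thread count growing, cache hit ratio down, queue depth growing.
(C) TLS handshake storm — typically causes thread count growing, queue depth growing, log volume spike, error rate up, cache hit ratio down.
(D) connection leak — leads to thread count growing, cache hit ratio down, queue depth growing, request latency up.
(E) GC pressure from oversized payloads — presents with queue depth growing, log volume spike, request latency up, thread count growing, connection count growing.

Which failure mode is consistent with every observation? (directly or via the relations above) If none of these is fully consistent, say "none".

Per-candidate check:
(A) runaway worker thread — does not account for log volume spike
(B) unbounded retry amplification — request latency up -; queue depth growing +; log volume spike +; cache hit ratio down +; thread count growing +
(C) TLS handshake storm — request latency up -; queue depth growing +; log volume spike +; cache hit ratio down +; thread count growing +
(D) connection leak — does not account for log volume spike
(E) GC pressure from oversized payloads — request latency up +; queue depth growing +; log volume spike +; cache hit ratio down + (by queue depth growing → CPU unchanged → cache hit ratio down); thread count growing +
(E) is the only candidate with no mismatches.

E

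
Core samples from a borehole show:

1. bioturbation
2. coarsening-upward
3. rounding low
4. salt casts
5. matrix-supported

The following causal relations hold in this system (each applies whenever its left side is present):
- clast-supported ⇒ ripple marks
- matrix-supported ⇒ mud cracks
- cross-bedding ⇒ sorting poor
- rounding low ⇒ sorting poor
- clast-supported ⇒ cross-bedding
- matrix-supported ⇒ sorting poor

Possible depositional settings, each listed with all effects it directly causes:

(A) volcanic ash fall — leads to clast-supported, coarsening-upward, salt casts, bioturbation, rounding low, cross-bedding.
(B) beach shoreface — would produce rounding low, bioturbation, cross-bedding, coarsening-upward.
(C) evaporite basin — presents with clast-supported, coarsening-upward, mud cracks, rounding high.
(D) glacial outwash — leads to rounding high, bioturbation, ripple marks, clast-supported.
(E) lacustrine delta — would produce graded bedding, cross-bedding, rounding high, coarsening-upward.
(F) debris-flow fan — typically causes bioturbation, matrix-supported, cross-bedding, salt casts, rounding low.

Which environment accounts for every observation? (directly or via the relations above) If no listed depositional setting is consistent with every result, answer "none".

none

Per-candidate check:
(A) volcanic ash fall — fails on matrix-supported (predicts clast-supported, not matrix-supported)
(B) beach shoreface — does not account for salt casts, matrix-supported
(C) evaporite basin — fails on bioturbation, rounding low, salt casts, matrix-supported (predicts rounding high, not rounding low; predicts clast-supported, not matrix-supported)
(D) glacial outwash — bioturbation yes; coarsening-upward NO; rounding low NO; salt casts NO; matrix-supported NO
(E) lacustrine delta — bioturbation NO; coarsening-upward yes; rounding low NO; salt casts NO; matrix-supported NO
(F) debris-flow fan — does not account for coarsening-upward
None of the listed candidates fits everything.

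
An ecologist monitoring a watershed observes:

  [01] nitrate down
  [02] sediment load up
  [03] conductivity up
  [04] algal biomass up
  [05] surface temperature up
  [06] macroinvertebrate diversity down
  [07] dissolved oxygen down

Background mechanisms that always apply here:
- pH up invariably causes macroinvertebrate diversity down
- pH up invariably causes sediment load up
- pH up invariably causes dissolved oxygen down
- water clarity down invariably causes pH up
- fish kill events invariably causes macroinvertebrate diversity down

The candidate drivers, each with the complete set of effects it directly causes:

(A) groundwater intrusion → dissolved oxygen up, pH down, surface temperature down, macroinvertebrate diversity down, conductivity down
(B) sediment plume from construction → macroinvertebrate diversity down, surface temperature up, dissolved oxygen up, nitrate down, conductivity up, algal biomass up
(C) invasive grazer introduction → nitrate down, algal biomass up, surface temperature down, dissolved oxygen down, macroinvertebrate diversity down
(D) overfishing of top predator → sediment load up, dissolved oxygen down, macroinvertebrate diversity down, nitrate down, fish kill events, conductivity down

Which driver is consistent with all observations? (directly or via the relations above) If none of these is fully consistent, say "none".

none

Per-candidate check:
(A) groundwater intrusion — nitrate down NO; sediment load up NO; conductivity up NO; algal biomass up NO; surface temperature up NO; macroinvertebrate diversity down yes; dissolved oxygen down NO
(B) sediment plume from construction — fails on sediment load up, dissolved oxygen down (predicts dissolved oxygen up, not dissolved oxygen down)
(C) invasive grazer introduction — nitrate down yes; sediment load up NO; conductivity up NO; algal biomass up yes; surface temperature up NO; macroinvertebrate diversity down yes; dissolved oxygen down yes
(D) overfishing of top predator — nitrate down yes; sediment load up yes; conductivity up NO; algal biomass up NO; surface temperature up NO; macroinvertebrate diversity down yes; dissolved oxygen down yes
No candidate is consistent with all observations.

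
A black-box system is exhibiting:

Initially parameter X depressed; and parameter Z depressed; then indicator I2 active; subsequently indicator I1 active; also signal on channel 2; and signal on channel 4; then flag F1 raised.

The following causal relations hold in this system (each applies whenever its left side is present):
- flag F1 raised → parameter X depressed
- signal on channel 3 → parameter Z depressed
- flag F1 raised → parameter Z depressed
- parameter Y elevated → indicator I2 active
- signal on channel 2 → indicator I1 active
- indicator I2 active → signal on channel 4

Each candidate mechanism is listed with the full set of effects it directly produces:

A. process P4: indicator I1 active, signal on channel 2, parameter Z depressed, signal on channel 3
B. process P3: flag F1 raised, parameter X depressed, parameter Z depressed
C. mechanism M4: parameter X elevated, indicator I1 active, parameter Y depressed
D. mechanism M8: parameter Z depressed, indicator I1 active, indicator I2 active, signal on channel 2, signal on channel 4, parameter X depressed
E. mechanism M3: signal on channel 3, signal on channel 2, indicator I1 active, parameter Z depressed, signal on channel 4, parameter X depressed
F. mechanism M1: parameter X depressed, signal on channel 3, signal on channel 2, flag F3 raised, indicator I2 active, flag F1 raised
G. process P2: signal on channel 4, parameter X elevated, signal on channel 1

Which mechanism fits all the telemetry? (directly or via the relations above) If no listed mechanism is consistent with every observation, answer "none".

F

For each candidate, compare predicted effects to what was observed:
(A) process P4 — does not account for parameter X depressed, indicator I2 active, signal on channel 4, flag F1 raised
(B) process P3 — parameter X depressed yes; parameter Z depressed yes; indicator I2 active NO; indicator I1 active NO; signal on channel 2 NO; signal on channel 4 NO; flag F1 raised yes
(C) mechanism M4 — fails on parameter X depressed, parameter Z depressed, indicator I2 active, signal on channel 2, signal on channel 4, flag F1 raised (predicts parameter X elevated, not parameter X depressed)
(D) mechanism M8 — parameter X depressed yes; parameter Z depressed yes; indicator I2 active yes; indicator I1 active yes; signal on channel 2 yes; signal on channel 4 yes; flag F1 raised NO
(E) mechanism M3 — parameter X depressed yes; parameter Z depressed yes; indicator I2 active NO; indicator I1 active yes; signal on channel 2 yes; signal on channel 4 yes; flag F1 raised NO
(F) mechanism M1 — parameter X depressed yes; parameter Z depressed yes (by flag F1 raised → parameter Z depressed); indicator I2 active yes; indicator I1 active yes (by signal on channel 2 → indicator I1 active); signal on channel 2 yes; signal on channel 4 yes (by indicator I2 active → signal on channel 4); flag F1 raised yes
(G) process P2 — fails on parameter X depressed, parameter Z depressed, indicator I2 active, indicator I1 active, signal on channel 2, flag F1 raised (predicts parameter X elevated, not parameter X depressed)
(F) alone accounts for all the evidence.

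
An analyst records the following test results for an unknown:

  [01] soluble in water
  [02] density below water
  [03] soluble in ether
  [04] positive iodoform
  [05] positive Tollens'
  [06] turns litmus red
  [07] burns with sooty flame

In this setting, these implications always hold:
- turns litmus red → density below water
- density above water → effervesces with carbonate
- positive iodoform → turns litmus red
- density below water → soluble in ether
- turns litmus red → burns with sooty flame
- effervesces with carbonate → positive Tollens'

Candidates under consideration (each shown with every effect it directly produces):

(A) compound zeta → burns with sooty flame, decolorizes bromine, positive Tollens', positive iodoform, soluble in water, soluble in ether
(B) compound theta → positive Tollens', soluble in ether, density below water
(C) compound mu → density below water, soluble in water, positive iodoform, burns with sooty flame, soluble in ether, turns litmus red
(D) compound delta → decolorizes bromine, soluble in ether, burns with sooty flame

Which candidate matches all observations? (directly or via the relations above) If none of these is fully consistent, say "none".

Testing each hypothesis:
(A) compound zeta — soluble in water +; density below water + (via positive iodoform → turns litmus red → density below water); soluble in ether +; positive iodoform +; positive Tollens' +; turns litmus red + (via positive iodoform → turns litmus red); burns with sooty flame +
(B) compound theta — does not account for soluble in water, positive iodoform, turns litmus red, burns with sooty flame
(C) compound mu — soluble in water +; density below water +; soluble in ether +; positive iodoform +; positive Tollens' -; turns litmus red +; burns with sooty flame +
(D) compound delta — soluble in water -; density below water -; soluble in ether +; positive iodoform -; positive Tollens' -; turns litmus red -; burns with sooty flame +
(A) is the only candidate with no mismatches.

A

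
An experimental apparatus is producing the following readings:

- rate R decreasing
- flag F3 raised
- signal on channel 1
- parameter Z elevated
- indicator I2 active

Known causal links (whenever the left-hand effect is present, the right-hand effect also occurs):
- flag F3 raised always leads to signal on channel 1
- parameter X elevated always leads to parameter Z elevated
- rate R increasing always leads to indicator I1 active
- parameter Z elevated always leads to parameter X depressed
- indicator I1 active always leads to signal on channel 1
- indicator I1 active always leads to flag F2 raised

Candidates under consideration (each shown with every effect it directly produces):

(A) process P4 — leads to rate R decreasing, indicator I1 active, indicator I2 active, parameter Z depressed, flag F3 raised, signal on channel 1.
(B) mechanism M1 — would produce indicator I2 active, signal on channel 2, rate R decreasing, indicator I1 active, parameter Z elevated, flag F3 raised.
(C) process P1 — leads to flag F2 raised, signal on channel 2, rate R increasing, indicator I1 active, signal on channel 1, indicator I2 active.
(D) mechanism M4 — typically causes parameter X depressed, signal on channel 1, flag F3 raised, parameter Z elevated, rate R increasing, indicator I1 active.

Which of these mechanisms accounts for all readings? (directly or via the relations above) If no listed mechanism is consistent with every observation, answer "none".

B

Testing each hypothesis:
(A) process P4 — fails on parameter Z elevated (predicts parameter Z depressed, not parameter Z elevated)
(B) mechanism M1 — rate R decreasing yes; flag F3 raised yes; signal on channel 1 yes (by flag F3 raised → signal on channel 1); parameter Z elevated yes; indicator I2 active yes
(C) process P1 — fails on rate R decreasing, flag F3 raised, parameter Z elevated (predicts rate R increasing, not rate R decreasing)
(D) mechanism M4 — rate R decreasing NO; flag F3 raised yes; signal on channel 1 yes; parameter Z elevated yes; indicator I2 active NO
(B) is the only candidate with no mismatches.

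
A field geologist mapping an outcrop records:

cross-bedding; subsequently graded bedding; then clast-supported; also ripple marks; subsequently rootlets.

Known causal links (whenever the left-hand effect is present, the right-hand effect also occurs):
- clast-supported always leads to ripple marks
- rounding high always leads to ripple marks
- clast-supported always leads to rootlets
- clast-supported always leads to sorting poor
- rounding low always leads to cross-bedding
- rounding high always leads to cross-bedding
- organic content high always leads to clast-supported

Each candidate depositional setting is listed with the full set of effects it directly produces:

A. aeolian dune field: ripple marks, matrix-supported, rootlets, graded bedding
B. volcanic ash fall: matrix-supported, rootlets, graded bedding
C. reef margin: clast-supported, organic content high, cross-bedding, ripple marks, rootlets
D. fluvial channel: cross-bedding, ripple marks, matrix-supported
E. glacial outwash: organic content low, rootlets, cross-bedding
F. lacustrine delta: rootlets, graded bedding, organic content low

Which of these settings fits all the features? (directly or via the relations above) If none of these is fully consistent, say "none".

none

Testing each hypothesis:
(A) aeolian dune field — cross-bedding miss; graded bedding match; clast-supported miss; ripple marks match; rootlets match
(B) volcanic ash fall — cross-bedding miss; graded bedding match; clast-supported miss; ripple marks miss; rootlets match
(C) reef margin — cross-bedding match; graded bedding miss; clast-supported match; ripple marks match; rootlets match
(D) fluvial channel — cross-bedding match; graded bedding miss; clast-supported miss; ripple marks match; rootlets miss
(E) glacial outwash — cross-bedding match; graded bedding miss; clast-supported miss; ripple marks miss; rootlets match
(F) lacustrine delta — cross-bedding miss; graded bedding match; clast-supported miss; ripple marks miss; rootlets match
Every candidate fails on at least one observation.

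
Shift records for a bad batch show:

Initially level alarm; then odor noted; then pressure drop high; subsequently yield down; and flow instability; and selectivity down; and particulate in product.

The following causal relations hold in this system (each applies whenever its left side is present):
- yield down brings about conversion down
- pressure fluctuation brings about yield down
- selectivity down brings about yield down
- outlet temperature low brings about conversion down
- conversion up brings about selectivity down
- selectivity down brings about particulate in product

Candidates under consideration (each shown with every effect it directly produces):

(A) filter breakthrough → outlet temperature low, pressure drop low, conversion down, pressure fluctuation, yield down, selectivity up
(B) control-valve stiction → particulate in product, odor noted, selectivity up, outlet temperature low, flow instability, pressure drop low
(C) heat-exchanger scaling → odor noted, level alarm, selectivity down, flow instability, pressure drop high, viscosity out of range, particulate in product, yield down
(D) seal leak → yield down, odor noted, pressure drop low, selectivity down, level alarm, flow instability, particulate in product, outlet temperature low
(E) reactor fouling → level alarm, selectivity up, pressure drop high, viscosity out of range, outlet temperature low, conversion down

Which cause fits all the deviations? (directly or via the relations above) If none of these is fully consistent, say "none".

For each candidate, compare predicted effects to what was observed:
(A) filter breakthrough — level alarm NO; odor noted NO; pressure drop high NO; yield down yes; flow instability NO; selectivity down NO; particulate in product NO
(B) control-valve stiction — level alarm NO; odor noted yes; pressure drop high NO; yield down NO; flow instability yes; selectivity down NO; particulate in product yes
(C) heat-exchanger scaling — accounts for every observation
(D) seal leak — fails on pressure drop high (predicts pressure drop low, not pressure drop high)
(E) reactor fouling — level alarm yes; odor noted NO; pressure drop high yes; yield down NO; flow instability NO; selectivity down NO; particulate in product NO
Only (C) is consistent with every observation.

C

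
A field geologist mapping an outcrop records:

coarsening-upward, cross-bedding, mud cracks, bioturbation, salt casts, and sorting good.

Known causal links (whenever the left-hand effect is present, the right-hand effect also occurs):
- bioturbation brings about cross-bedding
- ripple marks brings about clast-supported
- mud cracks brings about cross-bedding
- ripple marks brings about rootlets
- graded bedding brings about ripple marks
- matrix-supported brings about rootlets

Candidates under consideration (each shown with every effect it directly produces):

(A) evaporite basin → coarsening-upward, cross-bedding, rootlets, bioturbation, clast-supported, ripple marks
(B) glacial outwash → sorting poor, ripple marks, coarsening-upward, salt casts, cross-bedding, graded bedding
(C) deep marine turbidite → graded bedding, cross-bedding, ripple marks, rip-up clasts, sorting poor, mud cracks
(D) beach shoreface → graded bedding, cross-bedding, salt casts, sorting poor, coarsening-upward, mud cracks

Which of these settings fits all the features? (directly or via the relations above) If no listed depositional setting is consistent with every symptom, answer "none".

none

Per-candidate check:
(A) evaporite basin — coarsening-upward yes; cross-bedding yes; mud cracks NO; bioturbation yes; salt casts NO; sorting good NO
(B) glacial outwash — coarsening-upward yes; cross-bedding yes; mud cracks NO; bioturbation NO; salt casts yes; sorting good NO
(C) deep marine turbidite — coarsening-upward NO; cross-bedding yes; mud cracks yes; bioturbation NO; salt casts NO; sorting good NO
(D) beach shoreface — coarsening-upward yes; cross-bedding yes; mud cracks yes; bioturbation NO; salt casts yes; sorting good NO
No candidate is consistent with all observations.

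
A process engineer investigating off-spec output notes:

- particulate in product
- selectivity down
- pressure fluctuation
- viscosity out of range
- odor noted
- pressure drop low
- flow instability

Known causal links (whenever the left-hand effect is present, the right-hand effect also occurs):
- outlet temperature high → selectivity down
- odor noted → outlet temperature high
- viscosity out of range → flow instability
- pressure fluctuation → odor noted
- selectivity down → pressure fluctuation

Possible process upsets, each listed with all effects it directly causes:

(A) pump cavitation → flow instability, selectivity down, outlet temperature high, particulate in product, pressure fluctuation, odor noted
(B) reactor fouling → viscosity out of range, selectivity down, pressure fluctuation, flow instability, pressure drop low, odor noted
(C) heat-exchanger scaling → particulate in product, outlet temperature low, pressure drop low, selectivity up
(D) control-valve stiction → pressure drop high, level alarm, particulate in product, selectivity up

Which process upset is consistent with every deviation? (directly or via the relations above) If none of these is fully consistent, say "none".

Checking each candidate against the observations:
(A) pump cavitation — does not account for viscosity out of range, pressure drop low
(B) reactor fouling — does not account for particulate in product
(C) heat-exchanger scaling — particulate in product match; selectivity down miss; pressure fluctuation miss; viscosity out of range miss; odor noted miss; pressure drop low match; flow instability miss
(D) control-valve stiction — particulate in product match; selectivity down miss; pressure fluctuation miss; viscosity out of range miss; odor noted miss; pressure drop low miss; flow instability miss
Every candidate fails on at least one observation.

none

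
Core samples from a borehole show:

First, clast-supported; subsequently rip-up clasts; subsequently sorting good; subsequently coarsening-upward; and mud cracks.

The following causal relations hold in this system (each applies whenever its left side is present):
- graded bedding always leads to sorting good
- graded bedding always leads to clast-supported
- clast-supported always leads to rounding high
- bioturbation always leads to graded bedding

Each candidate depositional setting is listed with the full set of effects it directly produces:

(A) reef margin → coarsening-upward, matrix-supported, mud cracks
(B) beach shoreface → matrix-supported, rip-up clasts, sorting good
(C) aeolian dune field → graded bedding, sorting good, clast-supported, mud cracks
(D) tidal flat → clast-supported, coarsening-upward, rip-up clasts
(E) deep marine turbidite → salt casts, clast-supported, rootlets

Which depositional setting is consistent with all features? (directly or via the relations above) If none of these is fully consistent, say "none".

Testing each hypothesis:
(A) reef margin — fails on clast-supported, rip-up clasts, sorting good (predicts matrix-supported, not clast-supported)
(B) beach shoreface — clast-supported miss; rip-up clasts match; sorting good match; coarsening-upward miss; mud cracks miss
(C) aeolian dune field — clast-supported match; rip-up clasts miss; sorting good match; coarsening-upward miss; mud cracks match
(D) tidal flat — clast-supported match; rip-up clasts match; sorting good miss; coarsening-upward match; mud cracks miss
(E) deep marine turbidite — does not account for rip-up clasts, sorting good, coarsening-upward, mud cracks
Every candidate fails on at least one observation.

none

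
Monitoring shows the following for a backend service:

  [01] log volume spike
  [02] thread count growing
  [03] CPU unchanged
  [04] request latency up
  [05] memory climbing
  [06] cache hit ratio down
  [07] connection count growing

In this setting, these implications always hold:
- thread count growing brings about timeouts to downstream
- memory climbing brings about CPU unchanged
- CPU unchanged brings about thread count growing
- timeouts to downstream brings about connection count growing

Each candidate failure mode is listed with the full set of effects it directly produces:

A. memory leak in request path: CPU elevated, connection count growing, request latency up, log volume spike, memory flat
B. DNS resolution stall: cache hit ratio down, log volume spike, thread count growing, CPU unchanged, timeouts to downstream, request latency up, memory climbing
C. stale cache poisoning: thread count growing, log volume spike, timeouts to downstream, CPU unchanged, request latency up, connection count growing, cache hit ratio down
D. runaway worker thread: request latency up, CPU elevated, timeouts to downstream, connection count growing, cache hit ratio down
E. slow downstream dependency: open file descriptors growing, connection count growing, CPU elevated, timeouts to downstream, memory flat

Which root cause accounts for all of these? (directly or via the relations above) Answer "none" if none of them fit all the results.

Testing each hypothesis:
(A) memory leak in request path — log volume spike +; thread count growing -; CPU unchanged -; request latency up +; memory climbing -; cache hit ratio down -; connection count growing +
(B) DNS resolution stall — accounts for every observation (connection count growing via timeouts to downstream → connection count growing)
(C) stale cache poisoning — log volume spike +; thread count growing +; CPU unchanged +; request latency up +; memory climbing -; cache hit ratio down +; connection count growing +
(D) runaway worker thread — fails on log volume spike, thread count growing, CPU unchanged, memory climbing (predicts CPU elevated, not CPU unchanged)
(E) slow downstream dependency — log volume spike -; thread count growing -; CPU unchanged -; request latency up -; memory climbing -; cache hit ratio down -; connection count growing +
(B) alone accounts for all the evidence.

B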